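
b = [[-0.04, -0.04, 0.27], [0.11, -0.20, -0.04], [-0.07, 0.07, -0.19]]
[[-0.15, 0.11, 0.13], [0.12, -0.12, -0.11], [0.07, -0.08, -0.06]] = b @ [[0.28, 0.25, -0.18], [-0.31, 0.64, 0.37], [-0.56, 0.55, 0.5]]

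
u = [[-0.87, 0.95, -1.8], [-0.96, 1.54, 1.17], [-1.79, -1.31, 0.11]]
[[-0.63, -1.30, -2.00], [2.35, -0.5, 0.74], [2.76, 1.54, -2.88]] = u @ [[-1.41, -0.25, 1.22],[-0.1, -0.80, 0.6],[0.98, 0.42, 0.84]]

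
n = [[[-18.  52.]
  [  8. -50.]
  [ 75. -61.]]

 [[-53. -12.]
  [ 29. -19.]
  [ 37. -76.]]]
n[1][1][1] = -19.0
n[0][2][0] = 75.0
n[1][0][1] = -12.0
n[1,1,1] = -19.0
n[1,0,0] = -53.0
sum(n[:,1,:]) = -32.0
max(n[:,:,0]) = 75.0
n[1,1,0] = 29.0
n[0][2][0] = 75.0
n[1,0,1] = -12.0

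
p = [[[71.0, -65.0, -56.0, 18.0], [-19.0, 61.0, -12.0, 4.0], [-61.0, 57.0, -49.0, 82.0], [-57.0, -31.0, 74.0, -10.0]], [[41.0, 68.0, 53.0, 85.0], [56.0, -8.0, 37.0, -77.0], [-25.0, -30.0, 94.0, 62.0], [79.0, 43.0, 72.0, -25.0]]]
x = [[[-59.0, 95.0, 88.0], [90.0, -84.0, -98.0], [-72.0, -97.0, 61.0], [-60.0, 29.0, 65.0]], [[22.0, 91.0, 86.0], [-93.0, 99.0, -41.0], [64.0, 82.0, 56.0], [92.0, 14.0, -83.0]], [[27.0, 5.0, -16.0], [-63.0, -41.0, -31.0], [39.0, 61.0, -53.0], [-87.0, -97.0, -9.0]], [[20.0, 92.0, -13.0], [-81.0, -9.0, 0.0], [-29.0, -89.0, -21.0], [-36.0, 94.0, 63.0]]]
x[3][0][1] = 92.0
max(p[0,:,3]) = 82.0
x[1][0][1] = 91.0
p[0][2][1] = 57.0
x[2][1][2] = -31.0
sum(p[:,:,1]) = 95.0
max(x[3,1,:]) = 0.0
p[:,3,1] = [-31.0, 43.0]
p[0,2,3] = 82.0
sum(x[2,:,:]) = -265.0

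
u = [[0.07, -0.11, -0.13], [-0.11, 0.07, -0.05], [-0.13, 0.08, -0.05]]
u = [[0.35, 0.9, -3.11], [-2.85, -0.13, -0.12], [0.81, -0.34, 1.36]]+[[-0.28, -1.01, 2.98], [2.74, 0.20, 0.07], [-0.94, 0.42, -1.41]]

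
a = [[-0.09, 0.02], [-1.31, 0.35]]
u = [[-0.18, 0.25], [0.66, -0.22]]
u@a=[[-0.31,0.08], [0.23,-0.06]]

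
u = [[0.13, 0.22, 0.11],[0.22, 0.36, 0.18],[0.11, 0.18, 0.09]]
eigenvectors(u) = [[0.48, 0.88, 0.0], [0.79, -0.43, -0.45], [0.39, -0.21, 0.89]]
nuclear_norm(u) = 0.59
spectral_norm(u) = 0.58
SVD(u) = [[-0.48, 0.88, 0.0], [-0.79, -0.43, -0.45], [-0.39, -0.21, 0.89]] @ diag([0.5834280150224244, 0.0034280150224242426, 4.92421829182728e-36]) @ [[-0.48, -0.79, -0.39], [-0.88, 0.43, 0.21], [0.0, -0.45, 0.89]]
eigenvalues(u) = [0.58, -0.0, -0.0]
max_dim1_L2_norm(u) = 0.46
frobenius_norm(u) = 0.58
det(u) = 0.00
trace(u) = 0.58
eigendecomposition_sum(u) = [[0.13, 0.22, 0.11], [0.22, 0.36, 0.18], [0.11, 0.18, 0.09]] + [[-0.0,0.0,0.0], [0.0,-0.00,-0.0], [0.00,-0.0,-0.00]] + [[0.00, 0.0, -0.00], [-0.0, -0.00, 0.0], [0.0, 0.00, -0.00]]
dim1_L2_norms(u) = [0.28, 0.46, 0.23]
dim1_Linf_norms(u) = [0.22, 0.36, 0.18]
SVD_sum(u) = [[0.13, 0.22, 0.11], [0.22, 0.36, 0.18], [0.11, 0.18, 0.09]] + [[-0.00, 0.00, 0.0], [0.00, -0.0, -0.0], [0.0, -0.0, -0.0]] + [[0.0, 0.00, 0.00], [0.0, 0.00, -0.0], [0.00, -0.00, 0.0]]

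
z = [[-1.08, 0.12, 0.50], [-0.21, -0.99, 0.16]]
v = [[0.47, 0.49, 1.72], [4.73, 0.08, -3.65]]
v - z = [[1.55,0.37,1.22], [4.94,1.07,-3.81]]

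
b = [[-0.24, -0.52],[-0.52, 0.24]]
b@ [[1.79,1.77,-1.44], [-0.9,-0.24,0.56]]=[[0.04, -0.30, 0.05], [-1.15, -0.98, 0.88]]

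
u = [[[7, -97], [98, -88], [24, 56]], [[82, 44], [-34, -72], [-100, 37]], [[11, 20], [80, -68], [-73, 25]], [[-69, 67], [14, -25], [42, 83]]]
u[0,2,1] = 56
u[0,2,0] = 24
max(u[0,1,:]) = 98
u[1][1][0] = -34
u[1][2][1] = 37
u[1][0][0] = 82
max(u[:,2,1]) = 83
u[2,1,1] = -68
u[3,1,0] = 14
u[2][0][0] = 11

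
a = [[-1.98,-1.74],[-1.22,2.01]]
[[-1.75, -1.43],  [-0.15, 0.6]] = a @ [[0.62,0.30], [0.3,0.48]]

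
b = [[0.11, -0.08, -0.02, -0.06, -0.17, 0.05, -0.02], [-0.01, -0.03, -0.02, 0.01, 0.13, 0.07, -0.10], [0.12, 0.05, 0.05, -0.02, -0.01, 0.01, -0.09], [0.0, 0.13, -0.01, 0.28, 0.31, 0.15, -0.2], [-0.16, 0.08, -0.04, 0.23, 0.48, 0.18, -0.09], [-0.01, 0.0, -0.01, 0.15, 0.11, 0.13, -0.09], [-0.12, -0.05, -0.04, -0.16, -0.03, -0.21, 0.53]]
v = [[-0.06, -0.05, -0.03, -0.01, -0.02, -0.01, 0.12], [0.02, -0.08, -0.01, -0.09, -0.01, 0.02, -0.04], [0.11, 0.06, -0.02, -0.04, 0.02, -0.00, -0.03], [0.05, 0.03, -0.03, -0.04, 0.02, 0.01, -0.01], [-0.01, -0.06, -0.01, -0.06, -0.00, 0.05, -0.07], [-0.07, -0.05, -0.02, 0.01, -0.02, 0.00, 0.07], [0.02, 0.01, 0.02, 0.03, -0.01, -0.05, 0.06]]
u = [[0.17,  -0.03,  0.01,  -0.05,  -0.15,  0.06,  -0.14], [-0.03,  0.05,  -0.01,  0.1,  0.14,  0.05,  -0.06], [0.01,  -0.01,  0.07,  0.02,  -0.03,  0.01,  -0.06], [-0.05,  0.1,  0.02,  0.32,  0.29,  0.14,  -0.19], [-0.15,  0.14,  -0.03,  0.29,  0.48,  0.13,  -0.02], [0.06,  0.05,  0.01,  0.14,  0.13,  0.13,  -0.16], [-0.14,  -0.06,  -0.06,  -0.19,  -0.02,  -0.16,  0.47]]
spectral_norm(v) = 0.23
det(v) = -0.00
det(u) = 0.00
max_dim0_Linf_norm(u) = 0.48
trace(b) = 1.55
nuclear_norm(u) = 1.69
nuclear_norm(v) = 0.60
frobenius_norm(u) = 1.07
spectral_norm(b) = 0.90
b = u + v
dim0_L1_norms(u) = [0.61, 0.44, 0.21, 1.11, 1.24, 0.68, 1.1]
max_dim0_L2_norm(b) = 0.62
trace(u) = 1.69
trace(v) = -0.14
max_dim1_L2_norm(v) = 0.15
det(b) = -0.00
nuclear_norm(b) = 1.88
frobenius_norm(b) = 1.08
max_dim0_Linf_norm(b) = 0.53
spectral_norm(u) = 0.89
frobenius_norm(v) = 0.32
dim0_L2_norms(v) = [0.15, 0.14, 0.06, 0.13, 0.04, 0.07, 0.17]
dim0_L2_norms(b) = [0.26, 0.19, 0.08, 0.43, 0.62, 0.35, 0.6]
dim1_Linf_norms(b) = [0.17, 0.13, 0.12, 0.31, 0.48, 0.15, 0.53]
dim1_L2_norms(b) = [0.23, 0.18, 0.17, 0.5, 0.6, 0.24, 0.61]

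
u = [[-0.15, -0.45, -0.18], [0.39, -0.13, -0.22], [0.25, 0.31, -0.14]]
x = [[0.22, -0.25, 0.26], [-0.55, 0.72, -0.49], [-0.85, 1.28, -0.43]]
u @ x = [[0.37, -0.52, 0.26],[0.34, -0.47, 0.26],[0.0, -0.02, -0.03]]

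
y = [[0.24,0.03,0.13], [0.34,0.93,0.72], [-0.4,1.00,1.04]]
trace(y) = 2.21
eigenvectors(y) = [[-0.09-0.34j, -0.09+0.34j, (0.07+0j)], [(-0.63-0j), -0.63+0.00j, (0.64+0j)], [0.69+0.00j, (0.69-0j), (0.77+0j)]]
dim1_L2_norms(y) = [0.27, 1.22, 1.5]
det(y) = 0.13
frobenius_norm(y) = 1.95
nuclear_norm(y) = 2.56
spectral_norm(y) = 1.86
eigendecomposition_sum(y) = [[0.12+0.07j, -0.04+0.03j, (0.02-0.03j)],  [0.18-0.17j, 0.03+0.07j, (-0.04-0.04j)],  [(-0.19+0.19j), (-0.03-0.08j), 0.04+0.05j]] + [[0.12-0.07j,-0.04-0.03j,(0.02+0.03j)], [(0.18+0.17j),(0.03-0.07j),-0.04+0.04j], [(-0.19-0.19j),-0.03+0.08j,(0.04-0.05j)]] + [[-0.00-0.00j, (0.1+0j), (0.09-0j)], [-0.01-0.00j, (0.88+0j), (0.8-0j)], [(-0.01-0j), 1.06+0.00j, 0.96-0.00j]]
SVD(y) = [[0.05, -0.4, 0.92], [0.62, -0.71, -0.34], [0.78, 0.59, 0.21]] @ diag([1.8619032114232636, 0.5779471474306365, 0.12326202200405466]) @ [[-0.05, 0.73, 0.68], [-0.99, -0.14, 0.08], [0.16, -0.67, 0.73]]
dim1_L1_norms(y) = [0.4, 1.99, 2.44]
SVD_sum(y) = [[-0.00,0.07,0.07], [-0.06,0.84,0.79], [-0.07,1.07,0.99]] + [[0.23, 0.03, -0.02], [0.40, 0.06, -0.03], [-0.33, -0.05, 0.03]] + [[0.02, -0.08, 0.08], [-0.01, 0.03, -0.03], [0.0, -0.02, 0.02]]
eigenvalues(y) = [(0.19+0.19j), (0.19-0.19j), (1.83+0j)]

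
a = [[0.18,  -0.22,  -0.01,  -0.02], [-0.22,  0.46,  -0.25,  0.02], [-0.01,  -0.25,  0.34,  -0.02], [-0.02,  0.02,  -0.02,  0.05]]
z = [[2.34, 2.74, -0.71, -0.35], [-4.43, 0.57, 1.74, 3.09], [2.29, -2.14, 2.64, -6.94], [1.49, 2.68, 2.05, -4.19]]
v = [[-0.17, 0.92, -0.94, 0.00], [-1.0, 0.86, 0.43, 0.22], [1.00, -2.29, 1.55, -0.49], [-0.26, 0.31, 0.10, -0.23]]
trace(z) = 1.36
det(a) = -0.00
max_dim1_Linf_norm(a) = 0.46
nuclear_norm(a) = 1.04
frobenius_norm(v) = 3.58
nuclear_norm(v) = 4.92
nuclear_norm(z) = 19.43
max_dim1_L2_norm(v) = 2.98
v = z @ a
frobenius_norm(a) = 0.77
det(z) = -65.51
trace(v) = 2.01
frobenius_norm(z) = 11.93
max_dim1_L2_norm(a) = 0.57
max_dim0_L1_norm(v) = 4.38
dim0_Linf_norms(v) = [1.0, 2.29, 1.55, 0.49]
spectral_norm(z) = 10.02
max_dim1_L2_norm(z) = 8.06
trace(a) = 1.03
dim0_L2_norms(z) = [5.71, 4.43, 3.83, 8.68]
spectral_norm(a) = 0.71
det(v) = 0.00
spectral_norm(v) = 3.35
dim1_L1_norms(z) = [6.14, 9.83, 14.01, 10.41]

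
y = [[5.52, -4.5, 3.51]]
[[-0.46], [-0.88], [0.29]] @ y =[[-2.54, 2.07, -1.61], [-4.86, 3.96, -3.09], [1.60, -1.3, 1.02]]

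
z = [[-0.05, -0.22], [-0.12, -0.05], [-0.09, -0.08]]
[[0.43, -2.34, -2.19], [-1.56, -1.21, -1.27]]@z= [[0.46,0.20], [0.34,0.51]]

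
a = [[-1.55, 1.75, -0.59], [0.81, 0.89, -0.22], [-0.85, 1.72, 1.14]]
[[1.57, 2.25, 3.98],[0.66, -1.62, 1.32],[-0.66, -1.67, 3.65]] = a @ [[-0.02, -1.65, -0.44],  [0.45, -0.72, 1.89],  [-1.27, -1.61, 0.02]]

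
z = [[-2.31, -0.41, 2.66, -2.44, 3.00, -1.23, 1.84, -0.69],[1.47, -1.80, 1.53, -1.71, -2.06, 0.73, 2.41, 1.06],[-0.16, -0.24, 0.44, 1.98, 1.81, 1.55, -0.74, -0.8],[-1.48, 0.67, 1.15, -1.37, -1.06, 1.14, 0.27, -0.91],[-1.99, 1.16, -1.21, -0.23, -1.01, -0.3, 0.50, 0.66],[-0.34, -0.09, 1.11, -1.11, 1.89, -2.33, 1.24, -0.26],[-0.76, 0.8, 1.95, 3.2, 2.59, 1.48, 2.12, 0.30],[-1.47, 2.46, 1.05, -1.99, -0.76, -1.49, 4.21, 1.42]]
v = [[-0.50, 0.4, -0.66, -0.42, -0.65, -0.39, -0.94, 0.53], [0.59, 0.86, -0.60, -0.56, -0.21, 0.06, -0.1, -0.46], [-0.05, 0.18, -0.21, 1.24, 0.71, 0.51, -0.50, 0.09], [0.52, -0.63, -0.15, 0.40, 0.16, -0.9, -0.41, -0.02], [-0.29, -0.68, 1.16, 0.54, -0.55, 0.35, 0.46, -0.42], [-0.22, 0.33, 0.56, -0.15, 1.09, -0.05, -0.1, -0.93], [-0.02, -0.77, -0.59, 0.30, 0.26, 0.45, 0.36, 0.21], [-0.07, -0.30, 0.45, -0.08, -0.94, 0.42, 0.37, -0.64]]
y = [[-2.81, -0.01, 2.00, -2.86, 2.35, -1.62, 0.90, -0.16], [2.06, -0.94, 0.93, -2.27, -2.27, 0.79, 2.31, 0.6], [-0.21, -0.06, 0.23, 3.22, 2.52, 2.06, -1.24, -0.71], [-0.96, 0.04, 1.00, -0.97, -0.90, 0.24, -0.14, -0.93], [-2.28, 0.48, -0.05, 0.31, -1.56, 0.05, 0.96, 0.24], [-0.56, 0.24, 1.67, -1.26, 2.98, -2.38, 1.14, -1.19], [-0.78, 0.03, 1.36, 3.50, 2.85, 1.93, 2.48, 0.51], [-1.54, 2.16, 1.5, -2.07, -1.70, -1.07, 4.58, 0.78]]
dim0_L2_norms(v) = [1.0, 1.61, 1.75, 1.61, 1.85, 1.32, 1.34, 1.41]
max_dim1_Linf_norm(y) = 4.58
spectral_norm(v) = 2.45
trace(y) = -5.17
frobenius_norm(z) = 12.72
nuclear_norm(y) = 30.30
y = v + z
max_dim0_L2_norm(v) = 1.85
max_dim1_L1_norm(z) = 14.85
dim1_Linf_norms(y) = [2.86, 2.31, 3.22, 1.0, 2.28, 2.98, 3.5, 4.58]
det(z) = 491.12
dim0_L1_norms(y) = [11.2, 3.96, 8.74, 16.46, 17.13, 10.14, 13.75, 5.12]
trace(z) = -4.84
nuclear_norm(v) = 10.52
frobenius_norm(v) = 4.27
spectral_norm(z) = 8.12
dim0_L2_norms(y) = [4.65, 2.42, 3.58, 6.55, 6.34, 4.25, 6.09, 2.02]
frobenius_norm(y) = 13.51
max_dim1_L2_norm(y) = 6.26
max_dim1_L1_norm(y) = 15.4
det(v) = -0.01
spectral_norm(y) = 8.69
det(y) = 627.13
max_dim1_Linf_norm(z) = 4.21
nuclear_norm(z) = 28.91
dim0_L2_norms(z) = [4.07, 3.46, 4.31, 5.49, 5.43, 3.96, 5.82, 2.38]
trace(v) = -0.33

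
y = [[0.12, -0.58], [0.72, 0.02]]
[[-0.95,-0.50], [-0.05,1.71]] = y@[[-0.12, 2.34], [1.61, 1.35]]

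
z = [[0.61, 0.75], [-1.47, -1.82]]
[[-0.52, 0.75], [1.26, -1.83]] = z @[[0.23, -0.34], [-0.88, 1.28]]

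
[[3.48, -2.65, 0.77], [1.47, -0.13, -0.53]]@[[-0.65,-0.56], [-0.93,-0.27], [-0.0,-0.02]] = [[0.20, -1.25],[-0.83, -0.78]]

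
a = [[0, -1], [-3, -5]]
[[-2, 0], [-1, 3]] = a@[[-3, -1], [2, 0]]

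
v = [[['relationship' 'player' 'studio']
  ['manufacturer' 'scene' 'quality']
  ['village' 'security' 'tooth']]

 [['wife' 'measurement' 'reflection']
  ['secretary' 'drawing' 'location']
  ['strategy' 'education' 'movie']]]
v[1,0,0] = 'wife'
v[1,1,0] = 'secretary'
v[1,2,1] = 'education'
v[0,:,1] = ['player', 'scene', 'security']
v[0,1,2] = 'quality'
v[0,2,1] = 'security'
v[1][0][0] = 'wife'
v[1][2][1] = 'education'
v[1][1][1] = 'drawing'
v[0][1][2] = 'quality'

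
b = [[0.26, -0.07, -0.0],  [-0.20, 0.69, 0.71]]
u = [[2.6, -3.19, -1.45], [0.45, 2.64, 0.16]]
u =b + [[2.34,-3.12,-1.45], [0.65,1.95,-0.55]]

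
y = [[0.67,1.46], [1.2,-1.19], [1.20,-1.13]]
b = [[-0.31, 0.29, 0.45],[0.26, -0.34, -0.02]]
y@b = [[0.17, -0.3, 0.27], [-0.68, 0.75, 0.56], [-0.67, 0.73, 0.56]]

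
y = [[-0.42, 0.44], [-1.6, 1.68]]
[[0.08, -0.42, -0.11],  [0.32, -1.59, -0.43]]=y@[[0.39, 0.44, -0.11], [0.56, -0.53, -0.36]]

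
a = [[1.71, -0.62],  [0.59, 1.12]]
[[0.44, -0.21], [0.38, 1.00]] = a@[[0.32, 0.17], [0.17, 0.80]]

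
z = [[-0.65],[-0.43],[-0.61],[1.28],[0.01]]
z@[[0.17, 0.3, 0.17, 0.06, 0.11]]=[[-0.11, -0.2, -0.11, -0.04, -0.07], [-0.07, -0.13, -0.07, -0.03, -0.05], [-0.1, -0.18, -0.10, -0.04, -0.07], [0.22, 0.38, 0.22, 0.08, 0.14], [0.0, 0.0, 0.00, 0.00, 0.0]]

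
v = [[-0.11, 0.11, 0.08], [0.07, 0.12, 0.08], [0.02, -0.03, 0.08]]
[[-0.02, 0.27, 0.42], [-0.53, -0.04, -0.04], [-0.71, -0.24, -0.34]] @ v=[[0.03, 0.02, 0.05],[0.05, -0.06, -0.05],[0.05, -0.1, -0.1]]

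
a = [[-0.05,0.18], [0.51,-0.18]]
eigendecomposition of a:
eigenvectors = [[0.59, -0.43],[0.81, 0.90]]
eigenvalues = [0.19, -0.42]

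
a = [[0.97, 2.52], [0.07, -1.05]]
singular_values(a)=[2.87, 0.42]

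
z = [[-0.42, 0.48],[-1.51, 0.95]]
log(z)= [[-2.03,1.03], [-3.25,0.91]]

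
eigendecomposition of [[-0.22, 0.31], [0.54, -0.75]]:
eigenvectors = [[0.81,-0.38], [0.58,0.92]]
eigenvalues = [0.0, -0.97]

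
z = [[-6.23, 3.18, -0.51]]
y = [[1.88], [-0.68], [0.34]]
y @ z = [[-11.71, 5.98, -0.96], [4.24, -2.16, 0.35], [-2.12, 1.08, -0.17]]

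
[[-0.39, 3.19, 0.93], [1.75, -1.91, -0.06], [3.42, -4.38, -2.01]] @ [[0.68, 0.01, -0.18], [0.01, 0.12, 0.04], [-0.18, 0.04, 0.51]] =[[-0.4, 0.42, 0.67], [1.18, -0.21, -0.42], [2.64, -0.57, -1.82]]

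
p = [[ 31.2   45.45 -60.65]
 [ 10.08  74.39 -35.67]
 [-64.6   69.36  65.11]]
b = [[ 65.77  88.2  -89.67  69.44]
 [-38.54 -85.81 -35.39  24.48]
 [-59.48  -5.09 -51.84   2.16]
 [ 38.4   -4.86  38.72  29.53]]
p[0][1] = 45.45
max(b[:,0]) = 65.77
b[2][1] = -5.09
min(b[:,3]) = 2.16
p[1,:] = [10.08, 74.39, -35.67]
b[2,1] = -5.09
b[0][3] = 69.44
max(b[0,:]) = 88.2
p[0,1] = 45.45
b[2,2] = -51.84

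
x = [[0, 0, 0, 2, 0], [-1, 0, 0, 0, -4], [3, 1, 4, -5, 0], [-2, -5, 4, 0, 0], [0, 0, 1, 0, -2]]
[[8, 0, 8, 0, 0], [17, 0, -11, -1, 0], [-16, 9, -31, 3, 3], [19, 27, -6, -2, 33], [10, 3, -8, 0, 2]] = x@ [[3, 0, -1, 1, 0], [-5, -3, 0, 0, -5], [0, 3, -2, 0, 2], [4, 0, 4, 0, 0], [-5, 0, 3, 0, 0]]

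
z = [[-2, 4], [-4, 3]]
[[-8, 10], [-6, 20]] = z @ [[0, -5], [-2, 0]]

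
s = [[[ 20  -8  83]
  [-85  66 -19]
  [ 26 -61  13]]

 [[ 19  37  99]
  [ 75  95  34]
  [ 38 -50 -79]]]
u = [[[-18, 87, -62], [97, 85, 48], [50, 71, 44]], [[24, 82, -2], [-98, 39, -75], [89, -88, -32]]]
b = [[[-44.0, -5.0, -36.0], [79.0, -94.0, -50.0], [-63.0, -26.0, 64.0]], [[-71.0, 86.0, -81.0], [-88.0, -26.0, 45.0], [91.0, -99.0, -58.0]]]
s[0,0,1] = -8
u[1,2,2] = -32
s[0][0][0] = 20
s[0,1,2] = -19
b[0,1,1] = -94.0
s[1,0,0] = 19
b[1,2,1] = -99.0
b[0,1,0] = 79.0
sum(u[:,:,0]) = 144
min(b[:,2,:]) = -99.0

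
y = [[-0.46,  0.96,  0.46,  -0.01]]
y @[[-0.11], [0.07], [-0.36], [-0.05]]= [[-0.05]]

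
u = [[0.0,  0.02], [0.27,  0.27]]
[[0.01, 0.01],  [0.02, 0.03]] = u@[[-0.31, -0.37], [0.40, 0.48]]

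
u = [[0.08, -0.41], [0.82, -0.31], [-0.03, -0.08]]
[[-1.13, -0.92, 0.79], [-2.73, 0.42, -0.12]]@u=[[-0.87, 0.69], [0.13, 1.00]]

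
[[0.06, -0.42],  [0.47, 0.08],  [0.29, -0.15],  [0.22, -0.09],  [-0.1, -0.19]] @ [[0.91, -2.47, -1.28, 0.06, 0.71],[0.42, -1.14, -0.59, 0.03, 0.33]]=[[-0.12, 0.33, 0.17, -0.01, -0.10], [0.46, -1.25, -0.65, 0.03, 0.36], [0.20, -0.55, -0.28, 0.01, 0.16], [0.16, -0.44, -0.23, 0.01, 0.13], [-0.17, 0.46, 0.24, -0.01, -0.13]]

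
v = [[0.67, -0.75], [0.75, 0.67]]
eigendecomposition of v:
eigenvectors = [[(0.71+0j), (0.71-0j)], [-0.71j, 0.71j]]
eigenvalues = [(0.67+0.75j), (0.67-0.75j)]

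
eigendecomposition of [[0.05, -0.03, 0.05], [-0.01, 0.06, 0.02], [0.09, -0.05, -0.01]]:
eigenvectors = [[-0.49, -0.76, 0.71], [-0.20, -0.22, 0.47], [0.85, -0.62, 0.53]]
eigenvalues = [-0.05, 0.08, 0.07]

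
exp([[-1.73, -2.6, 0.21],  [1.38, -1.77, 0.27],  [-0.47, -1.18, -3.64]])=[[-0.05, -0.22, -0.02],  [0.11, -0.06, 0.01],  [-0.06, 0.02, 0.02]]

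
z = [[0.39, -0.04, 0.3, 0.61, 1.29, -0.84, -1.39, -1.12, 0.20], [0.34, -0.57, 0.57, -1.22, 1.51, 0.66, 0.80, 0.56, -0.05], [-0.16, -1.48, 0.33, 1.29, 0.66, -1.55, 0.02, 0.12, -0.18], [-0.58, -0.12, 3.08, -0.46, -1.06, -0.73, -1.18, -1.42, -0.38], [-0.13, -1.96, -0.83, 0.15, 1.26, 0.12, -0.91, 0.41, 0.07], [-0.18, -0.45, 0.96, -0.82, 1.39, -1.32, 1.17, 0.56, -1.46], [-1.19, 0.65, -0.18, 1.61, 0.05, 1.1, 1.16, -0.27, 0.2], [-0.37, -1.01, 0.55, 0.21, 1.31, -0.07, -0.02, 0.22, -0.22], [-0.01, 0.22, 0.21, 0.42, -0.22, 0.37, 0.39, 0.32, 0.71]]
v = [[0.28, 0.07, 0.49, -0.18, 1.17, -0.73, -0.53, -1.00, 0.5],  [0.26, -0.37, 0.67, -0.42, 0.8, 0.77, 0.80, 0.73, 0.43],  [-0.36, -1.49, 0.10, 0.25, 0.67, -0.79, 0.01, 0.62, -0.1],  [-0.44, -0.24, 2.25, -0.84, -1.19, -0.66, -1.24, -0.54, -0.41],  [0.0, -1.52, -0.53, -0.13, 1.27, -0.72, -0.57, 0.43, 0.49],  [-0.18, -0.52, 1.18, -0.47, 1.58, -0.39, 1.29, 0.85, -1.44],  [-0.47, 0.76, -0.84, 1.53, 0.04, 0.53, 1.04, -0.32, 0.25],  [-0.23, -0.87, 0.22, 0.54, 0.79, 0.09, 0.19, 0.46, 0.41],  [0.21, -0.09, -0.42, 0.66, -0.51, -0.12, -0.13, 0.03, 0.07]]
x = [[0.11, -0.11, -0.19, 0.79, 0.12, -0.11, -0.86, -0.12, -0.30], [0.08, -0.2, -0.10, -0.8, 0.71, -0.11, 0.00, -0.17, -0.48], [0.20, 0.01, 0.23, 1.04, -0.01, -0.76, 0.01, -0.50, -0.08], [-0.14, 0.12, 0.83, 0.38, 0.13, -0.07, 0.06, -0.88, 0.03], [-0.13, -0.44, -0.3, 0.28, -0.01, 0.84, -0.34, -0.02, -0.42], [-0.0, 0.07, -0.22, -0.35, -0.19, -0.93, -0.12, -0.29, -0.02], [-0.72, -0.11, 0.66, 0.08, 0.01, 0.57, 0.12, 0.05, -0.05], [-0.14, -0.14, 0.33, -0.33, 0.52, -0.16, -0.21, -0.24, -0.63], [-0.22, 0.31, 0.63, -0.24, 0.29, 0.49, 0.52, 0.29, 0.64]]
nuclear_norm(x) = 8.86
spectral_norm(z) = 4.38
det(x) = -0.00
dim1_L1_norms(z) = [6.18, 6.28, 5.79, 9.01, 5.84, 8.31, 6.41, 3.98, 2.87]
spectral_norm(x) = 2.05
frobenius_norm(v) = 6.63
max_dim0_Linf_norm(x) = 1.04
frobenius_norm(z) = 7.90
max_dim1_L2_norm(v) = 3.14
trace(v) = 1.62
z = v + x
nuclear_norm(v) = 15.79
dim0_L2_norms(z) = [1.49, 2.84, 3.46, 2.69, 3.28, 2.68, 2.77, 2.07, 1.72]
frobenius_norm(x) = 3.65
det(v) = 0.06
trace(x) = 0.10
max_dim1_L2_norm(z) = 3.91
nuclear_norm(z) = 19.65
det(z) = -14.27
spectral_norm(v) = 3.90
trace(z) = 1.72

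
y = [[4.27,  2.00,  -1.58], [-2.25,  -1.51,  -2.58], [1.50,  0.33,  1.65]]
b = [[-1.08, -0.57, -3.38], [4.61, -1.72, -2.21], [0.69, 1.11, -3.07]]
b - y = [[-5.35, -2.57, -1.80], [6.86, -0.21, 0.37], [-0.81, 0.78, -4.72]]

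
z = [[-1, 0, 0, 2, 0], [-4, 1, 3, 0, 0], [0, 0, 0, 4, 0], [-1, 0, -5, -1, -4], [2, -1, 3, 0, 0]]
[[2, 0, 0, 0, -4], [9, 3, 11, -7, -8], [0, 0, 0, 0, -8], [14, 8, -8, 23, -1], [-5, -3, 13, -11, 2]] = z@[[-2, 0, 0, 0, 0], [1, 3, -1, 2, -5], [0, 0, 4, -3, -1], [0, 0, 0, 0, -2], [-3, -2, -3, -2, 2]]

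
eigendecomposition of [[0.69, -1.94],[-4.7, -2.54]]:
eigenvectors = [[0.73, 0.36], [-0.68, 0.93]]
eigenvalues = [2.5, -4.35]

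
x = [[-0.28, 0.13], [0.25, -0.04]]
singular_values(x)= [0.4, 0.05]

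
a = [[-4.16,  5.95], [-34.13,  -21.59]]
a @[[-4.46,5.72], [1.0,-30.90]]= [[24.5, -207.65],[130.63, 471.91]]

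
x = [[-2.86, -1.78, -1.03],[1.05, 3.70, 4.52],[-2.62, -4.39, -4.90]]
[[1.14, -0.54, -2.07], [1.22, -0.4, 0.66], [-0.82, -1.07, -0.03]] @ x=[[1.60, 5.06, 6.53], [-5.64, -6.55, -6.30], [1.30, -2.37, -3.84]]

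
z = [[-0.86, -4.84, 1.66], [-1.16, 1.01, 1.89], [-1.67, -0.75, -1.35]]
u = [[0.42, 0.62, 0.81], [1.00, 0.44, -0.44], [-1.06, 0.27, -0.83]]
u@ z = [[-2.43, -2.01, 0.78],[-0.64, -4.07, 3.09],[1.98, 6.03, -0.13]]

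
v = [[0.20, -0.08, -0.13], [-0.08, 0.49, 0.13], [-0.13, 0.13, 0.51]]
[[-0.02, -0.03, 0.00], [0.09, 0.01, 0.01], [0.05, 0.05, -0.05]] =v @ [[0.0,  -0.14,  -0.06],[0.18,  -0.02,  0.05],[0.05,  0.06,  -0.13]]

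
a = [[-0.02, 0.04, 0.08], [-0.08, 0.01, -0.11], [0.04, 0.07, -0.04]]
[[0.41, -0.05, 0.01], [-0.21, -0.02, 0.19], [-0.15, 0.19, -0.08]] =a @ [[-2.38, 1.62, -2.0], [1.36, 1.35, -0.11], [3.8, -0.85, -0.28]]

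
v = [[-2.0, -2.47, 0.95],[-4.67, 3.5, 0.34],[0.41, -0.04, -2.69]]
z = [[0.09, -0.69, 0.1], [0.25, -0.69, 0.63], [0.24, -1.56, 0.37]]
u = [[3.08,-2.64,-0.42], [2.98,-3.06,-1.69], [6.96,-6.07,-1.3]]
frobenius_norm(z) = 2.01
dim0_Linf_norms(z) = [0.25, 1.56, 0.63]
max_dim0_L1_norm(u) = 13.02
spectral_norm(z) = 1.97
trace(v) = -1.19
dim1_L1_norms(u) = [6.14, 7.73, 14.33]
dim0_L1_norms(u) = [13.02, 11.77, 3.41]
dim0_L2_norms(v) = [5.1, 4.28, 2.87]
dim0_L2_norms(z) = [0.36, 1.84, 0.74]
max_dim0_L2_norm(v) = 5.1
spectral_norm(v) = 5.88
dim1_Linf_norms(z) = [0.69, 0.69, 1.56]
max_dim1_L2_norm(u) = 9.33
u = z @ v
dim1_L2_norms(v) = [3.32, 5.85, 2.72]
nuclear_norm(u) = 12.20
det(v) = 48.30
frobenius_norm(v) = 7.25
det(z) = 0.00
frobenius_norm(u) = 11.17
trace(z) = -0.23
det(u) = 0.13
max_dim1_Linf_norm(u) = 6.96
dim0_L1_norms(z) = [0.58, 2.94, 1.1]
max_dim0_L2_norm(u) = 8.17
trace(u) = -1.28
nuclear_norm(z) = 2.41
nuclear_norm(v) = 11.75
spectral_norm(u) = 11.12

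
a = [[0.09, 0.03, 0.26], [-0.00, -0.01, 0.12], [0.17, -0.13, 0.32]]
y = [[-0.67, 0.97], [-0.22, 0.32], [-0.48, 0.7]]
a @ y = [[-0.19, 0.28], [-0.06, 0.08], [-0.24, 0.35]]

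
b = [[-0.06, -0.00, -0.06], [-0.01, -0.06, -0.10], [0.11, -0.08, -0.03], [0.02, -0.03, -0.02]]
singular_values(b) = [0.16, 0.13, 0.01]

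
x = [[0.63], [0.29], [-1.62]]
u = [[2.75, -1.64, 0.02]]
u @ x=[[1.22]]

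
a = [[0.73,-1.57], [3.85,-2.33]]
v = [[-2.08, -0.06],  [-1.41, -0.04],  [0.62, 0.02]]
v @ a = [[-1.75, 3.41], [-1.18, 2.31], [0.53, -1.02]]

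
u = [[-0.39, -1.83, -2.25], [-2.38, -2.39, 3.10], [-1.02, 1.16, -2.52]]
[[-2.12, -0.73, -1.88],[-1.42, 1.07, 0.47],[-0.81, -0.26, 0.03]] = u @ [[0.51, -0.24, -0.30], [0.58, 0.13, 0.61], [0.38, 0.26, 0.39]]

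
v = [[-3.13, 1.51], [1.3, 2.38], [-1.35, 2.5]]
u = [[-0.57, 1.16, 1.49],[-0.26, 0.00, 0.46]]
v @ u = [[1.39, -3.63, -3.97], [-1.36, 1.51, 3.03], [0.12, -1.57, -0.86]]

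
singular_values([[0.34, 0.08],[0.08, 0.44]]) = [0.48, 0.3]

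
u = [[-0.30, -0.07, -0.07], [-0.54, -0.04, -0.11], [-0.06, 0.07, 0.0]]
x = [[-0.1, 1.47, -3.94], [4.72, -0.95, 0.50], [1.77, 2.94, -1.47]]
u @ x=[[-0.42, -0.58, 1.25],[-0.33, -1.08, 2.27],[0.34, -0.15, 0.27]]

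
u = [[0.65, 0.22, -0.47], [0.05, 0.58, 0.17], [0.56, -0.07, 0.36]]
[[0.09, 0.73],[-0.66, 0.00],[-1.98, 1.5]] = u @ [[-1.79, 1.99],[-0.18, -0.46],[-2.76, 0.99]]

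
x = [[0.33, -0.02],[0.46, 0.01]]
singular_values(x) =[0.57, 0.02]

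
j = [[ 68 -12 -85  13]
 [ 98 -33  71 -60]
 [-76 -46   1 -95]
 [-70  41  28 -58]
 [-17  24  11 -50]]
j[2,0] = -76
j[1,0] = 98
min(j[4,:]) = -50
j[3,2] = 28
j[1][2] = 71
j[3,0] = -70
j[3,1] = 41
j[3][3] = -58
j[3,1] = 41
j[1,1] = -33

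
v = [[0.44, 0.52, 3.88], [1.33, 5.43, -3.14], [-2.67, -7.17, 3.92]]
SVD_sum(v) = [[-0.38, -1.17, 0.73], [1.69, 5.24, -3.25], [-2.26, -7.03, 4.36]] + [[0.85, 1.68, 3.15], [0.02, 0.05, 0.09], [-0.12, -0.25, -0.46]] + [[-0.03,0.01,0.0], [-0.38,0.14,0.03], [-0.28,0.1,0.02]]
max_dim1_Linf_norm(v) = 7.17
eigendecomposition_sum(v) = [[-0.99-0.00j, (-3.3+0j), 1.39+0.00j], [(1.9+0j), (6.32-0j), -2.66-0.00j], [(-2.34-0j), (-7.79+0j), (3.28+0j)]] + [[0.72+0.63j, (1.91-0.48j), 1.25-0.65j], [(-0.28-0.07j), (-0.44+0.41j), -0.24+0.36j], [(-0.16+0.3j), 0.31+0.63j, (0.32+0.38j)]] + [[(0.72-0.63j), (1.91+0.48j), (1.25+0.65j)],[-0.28+0.07j, -0.44-0.41j, -0.24-0.36j],[-0.16-0.30j, (0.31-0.63j), (0.32-0.38j)]]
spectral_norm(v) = 10.79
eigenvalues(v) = [(8.61+0j), (0.59+1.42j), (0.59-1.42j)]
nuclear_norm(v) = 15.01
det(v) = 20.36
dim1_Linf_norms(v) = [3.88, 5.43, 7.17]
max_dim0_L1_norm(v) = 13.12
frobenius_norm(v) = 11.43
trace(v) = 9.79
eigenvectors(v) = [[-0.31+0.00j, (-0.91+0j), (-0.91-0j)], [0.60+0.00j, (0.24-0.13j), (0.24+0.13j)], [-0.74+0.00j, -0.07-0.31j, -0.07+0.31j]]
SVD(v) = [[0.13, 0.99, 0.06], [-0.59, 0.03, 0.80], [0.79, -0.14, 0.59]] @ diag([10.79392112566735, 3.7106395547594166, 0.508351086874932]) @ [[-0.26, -0.82, 0.51], [0.23, 0.46, 0.86], [-0.94, 0.34, 0.07]]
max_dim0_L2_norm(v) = 9.01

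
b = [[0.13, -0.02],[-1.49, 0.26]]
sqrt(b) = [[0.27, -0.03], [-2.07, 0.45]]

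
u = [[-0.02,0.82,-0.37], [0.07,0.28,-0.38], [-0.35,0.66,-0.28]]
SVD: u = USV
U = [[-0.72, -0.27, -0.64], [-0.33, -0.69, 0.65], [-0.62, 0.68, 0.41]]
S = [1.24, 0.33, 0.17]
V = [[0.17, -0.88, 0.45], [-0.85, 0.11, 0.52], [-0.5, -0.47, -0.72]]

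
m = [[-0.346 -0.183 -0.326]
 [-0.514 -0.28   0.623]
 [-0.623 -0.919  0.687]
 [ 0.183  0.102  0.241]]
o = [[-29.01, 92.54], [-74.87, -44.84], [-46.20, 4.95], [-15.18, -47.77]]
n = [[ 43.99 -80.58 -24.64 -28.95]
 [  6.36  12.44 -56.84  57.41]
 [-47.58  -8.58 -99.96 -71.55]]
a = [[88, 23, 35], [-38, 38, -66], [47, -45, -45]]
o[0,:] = [-29.01, 92.54]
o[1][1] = -44.84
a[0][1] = 23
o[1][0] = -74.87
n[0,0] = 43.99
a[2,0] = 47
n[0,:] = [43.99, -80.58, -24.64, -28.95]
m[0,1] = -0.183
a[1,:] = [-38, 38, -66]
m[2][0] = -0.623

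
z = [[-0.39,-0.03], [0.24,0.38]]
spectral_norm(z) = 0.53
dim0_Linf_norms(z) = [0.39, 0.38]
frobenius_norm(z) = 0.60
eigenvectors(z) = [[-0.95, 0.04],[0.3, -1.00]]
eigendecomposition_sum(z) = [[-0.39,-0.02], [0.12,0.00]] + [[-0.0, -0.01],  [0.12, 0.38]]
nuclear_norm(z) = 0.80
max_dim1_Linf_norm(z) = 0.39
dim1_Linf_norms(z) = [0.39, 0.38]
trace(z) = -0.01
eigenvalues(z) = [-0.38, 0.37]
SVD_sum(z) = [[-0.27, -0.20], [0.34, 0.25]] + [[-0.12, 0.17], [-0.1, 0.13]]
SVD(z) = [[-0.62, 0.78], [0.78, 0.62]] @ diag([0.5341539596457612, 0.2639688379236354]) @ [[0.81, 0.59], [-0.59, 0.81]]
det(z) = -0.14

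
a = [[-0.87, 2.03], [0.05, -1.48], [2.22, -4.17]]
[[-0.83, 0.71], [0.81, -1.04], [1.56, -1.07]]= a @ [[-0.35, 0.89],[-0.56, 0.73]]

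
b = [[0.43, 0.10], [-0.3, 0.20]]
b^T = [[0.43, -0.30], [0.1, 0.20]]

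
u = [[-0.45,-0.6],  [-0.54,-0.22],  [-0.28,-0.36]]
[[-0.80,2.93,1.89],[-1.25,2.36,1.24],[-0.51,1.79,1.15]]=u @[[2.55, -3.44, -1.45],[-0.58, -2.30, -2.06]]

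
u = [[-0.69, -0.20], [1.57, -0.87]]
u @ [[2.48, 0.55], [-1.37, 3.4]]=[[-1.44, -1.06], [5.09, -2.09]]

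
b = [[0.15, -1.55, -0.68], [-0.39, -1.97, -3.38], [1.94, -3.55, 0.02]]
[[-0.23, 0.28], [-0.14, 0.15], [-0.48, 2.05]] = b @ [[0.1, 1.04], [0.19, -0.01], [-0.08, -0.16]]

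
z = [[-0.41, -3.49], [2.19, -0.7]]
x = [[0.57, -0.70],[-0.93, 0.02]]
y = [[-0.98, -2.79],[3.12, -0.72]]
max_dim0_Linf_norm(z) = 3.49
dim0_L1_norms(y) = [4.1, 3.51]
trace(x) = 0.59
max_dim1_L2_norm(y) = 3.2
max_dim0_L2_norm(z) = 3.56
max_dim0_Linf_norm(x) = 0.93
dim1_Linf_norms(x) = [0.7, 0.93]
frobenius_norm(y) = 4.36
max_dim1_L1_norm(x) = 1.27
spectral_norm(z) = 3.56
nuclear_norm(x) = 1.72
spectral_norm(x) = 1.18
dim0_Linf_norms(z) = [2.19, 3.49]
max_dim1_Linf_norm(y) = 3.12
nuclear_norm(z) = 5.79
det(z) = 7.93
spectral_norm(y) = 3.28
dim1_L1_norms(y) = [3.77, 3.84]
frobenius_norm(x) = 1.30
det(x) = -0.64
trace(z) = -1.11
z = y + x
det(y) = 9.41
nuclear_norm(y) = 6.15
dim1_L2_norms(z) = [3.51, 2.3]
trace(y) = -1.70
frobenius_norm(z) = 4.20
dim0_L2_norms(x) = [1.09, 0.7]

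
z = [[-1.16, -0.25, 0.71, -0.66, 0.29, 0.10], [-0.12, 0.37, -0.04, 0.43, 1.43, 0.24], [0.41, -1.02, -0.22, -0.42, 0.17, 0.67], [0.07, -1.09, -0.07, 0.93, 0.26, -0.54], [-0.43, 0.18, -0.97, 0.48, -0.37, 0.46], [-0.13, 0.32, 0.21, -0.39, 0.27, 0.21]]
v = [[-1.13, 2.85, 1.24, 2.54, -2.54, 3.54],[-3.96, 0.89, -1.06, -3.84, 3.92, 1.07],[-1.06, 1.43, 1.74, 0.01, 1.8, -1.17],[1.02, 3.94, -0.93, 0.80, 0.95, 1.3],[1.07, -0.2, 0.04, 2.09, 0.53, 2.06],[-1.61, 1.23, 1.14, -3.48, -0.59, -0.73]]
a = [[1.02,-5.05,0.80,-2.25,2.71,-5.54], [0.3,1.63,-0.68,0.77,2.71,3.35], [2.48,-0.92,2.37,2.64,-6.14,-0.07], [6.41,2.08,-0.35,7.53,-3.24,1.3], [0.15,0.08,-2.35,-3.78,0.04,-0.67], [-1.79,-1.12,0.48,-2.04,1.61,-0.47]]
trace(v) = 2.10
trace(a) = 12.12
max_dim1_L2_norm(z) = 1.56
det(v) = -1945.44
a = z @ v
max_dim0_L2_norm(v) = 6.19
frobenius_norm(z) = 3.37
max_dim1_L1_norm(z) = 3.17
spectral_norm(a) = 13.44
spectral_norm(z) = 1.85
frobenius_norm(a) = 17.21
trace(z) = -0.24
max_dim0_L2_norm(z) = 1.6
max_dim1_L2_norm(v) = 6.99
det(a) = -41.26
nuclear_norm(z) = 7.44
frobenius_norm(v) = 12.05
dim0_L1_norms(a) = [12.15, 10.88, 7.03, 19.01, 16.45, 11.4]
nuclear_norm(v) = 25.79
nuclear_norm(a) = 32.56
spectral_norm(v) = 8.21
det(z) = 0.03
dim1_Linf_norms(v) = [3.54, 3.96, 1.8, 3.94, 2.09, 3.48]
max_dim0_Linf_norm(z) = 1.43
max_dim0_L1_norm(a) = 19.01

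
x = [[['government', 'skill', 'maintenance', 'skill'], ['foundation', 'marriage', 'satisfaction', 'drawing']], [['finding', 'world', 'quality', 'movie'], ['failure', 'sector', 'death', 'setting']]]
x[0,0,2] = 'maintenance'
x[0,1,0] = 'foundation'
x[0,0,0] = 'government'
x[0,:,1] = ['skill', 'marriage']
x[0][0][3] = 'skill'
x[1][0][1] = 'world'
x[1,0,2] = 'quality'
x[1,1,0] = 'failure'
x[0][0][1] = 'skill'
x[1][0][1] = 'world'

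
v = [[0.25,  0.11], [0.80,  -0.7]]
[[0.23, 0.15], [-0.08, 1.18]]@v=[[0.18, -0.08], [0.92, -0.83]]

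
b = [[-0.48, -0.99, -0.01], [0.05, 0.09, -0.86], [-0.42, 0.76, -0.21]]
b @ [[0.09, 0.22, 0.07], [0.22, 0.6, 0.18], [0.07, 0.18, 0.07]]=[[-0.26, -0.7, -0.21],[-0.04, -0.09, -0.04],[0.11, 0.33, 0.09]]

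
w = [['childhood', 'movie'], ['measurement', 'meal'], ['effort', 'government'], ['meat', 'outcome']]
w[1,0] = 'measurement'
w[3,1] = 'outcome'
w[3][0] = 'meat'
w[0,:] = ['childhood', 'movie']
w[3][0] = 'meat'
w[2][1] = 'government'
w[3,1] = 'outcome'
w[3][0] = 'meat'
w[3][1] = 'outcome'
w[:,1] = ['movie', 'meal', 'government', 'outcome']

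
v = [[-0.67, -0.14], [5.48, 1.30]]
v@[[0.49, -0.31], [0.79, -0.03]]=[[-0.44, 0.21],[3.71, -1.74]]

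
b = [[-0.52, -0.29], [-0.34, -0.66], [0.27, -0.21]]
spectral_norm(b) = 0.91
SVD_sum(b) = [[-0.36, -0.43], [-0.47, -0.55], [0.01, 0.01]] + [[-0.16, 0.14], [0.13, -0.11], [0.26, -0.22]]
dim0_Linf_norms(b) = [0.52, 0.66]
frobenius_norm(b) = 1.01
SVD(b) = [[-0.61, 0.48],[-0.79, -0.39],[0.02, -0.79]] @ diag([0.913312540235944, 0.43423519416068435]) @ [[0.65,0.76], [-0.76,0.65]]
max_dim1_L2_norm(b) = 0.74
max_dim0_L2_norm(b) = 0.75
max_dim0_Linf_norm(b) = 0.66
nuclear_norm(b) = 1.35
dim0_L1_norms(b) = [1.13, 1.16]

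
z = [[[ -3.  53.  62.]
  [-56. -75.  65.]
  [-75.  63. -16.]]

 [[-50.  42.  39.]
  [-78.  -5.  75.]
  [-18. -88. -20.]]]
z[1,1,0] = -78.0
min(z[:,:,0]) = -78.0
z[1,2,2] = -20.0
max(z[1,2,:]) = -18.0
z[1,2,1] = -88.0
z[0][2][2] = -16.0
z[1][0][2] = 39.0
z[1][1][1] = -5.0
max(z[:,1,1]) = -5.0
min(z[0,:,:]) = -75.0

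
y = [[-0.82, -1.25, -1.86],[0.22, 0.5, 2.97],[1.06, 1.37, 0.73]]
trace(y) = 0.41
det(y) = -0.27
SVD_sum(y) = [[-0.61, -0.94, -2.06], [0.74, 1.15, 2.52], [0.38, 0.59, 1.29]] + [[-0.24, -0.29, 0.2], [-0.53, -0.64, 0.45], [0.66, 0.8, -0.56]] + [[0.03, -0.02, 0.0], [0.01, -0.01, 0.0], [0.02, -0.01, 0.0]]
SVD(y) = [[-0.59, -0.27, 0.76], [0.72, -0.60, 0.34], [0.37, 0.75, 0.55]] @ diag([3.9851551649479022, 1.5696643236188248, 0.04349968330132431]) @ [[0.26, 0.4, 0.88],[0.56, 0.68, -0.47],[0.79, -0.62, 0.05]]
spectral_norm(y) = 3.99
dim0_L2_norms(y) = [1.36, 1.92, 3.58]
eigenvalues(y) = [1.74, 0.11, -1.44]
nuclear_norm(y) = 5.60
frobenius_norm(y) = 4.28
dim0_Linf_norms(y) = [1.06, 1.37, 2.97]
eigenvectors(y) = [[-0.60, 0.79, -0.04], [0.72, -0.62, -0.84], [0.34, 0.02, 0.55]]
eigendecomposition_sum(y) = [[-0.95, -1.28, -2.02], [1.13, 1.53, 2.42], [0.54, 0.73, 1.16]] + [[0.17, 0.08, 0.13], [-0.13, -0.06, -0.10], [0.0, 0.00, 0.0]] + [[-0.04, -0.05, 0.03], [-0.78, -0.97, 0.66], [0.51, 0.64, -0.43]]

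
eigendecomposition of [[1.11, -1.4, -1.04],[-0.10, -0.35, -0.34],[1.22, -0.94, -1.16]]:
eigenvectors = [[(0.75+0j), (0.66+0j), (0.66-0j)], [-0.26+0.00j, (0.58+0.14j), 0.58-0.14j], [(0.61+0j), 0.29-0.35j, (0.29+0.35j)]]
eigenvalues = [(0.75+0j), (-0.57+0.26j), (-0.57-0.26j)]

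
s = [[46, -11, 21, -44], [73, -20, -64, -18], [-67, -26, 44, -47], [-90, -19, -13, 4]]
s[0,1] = -11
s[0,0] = 46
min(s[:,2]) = -64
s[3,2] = -13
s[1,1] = -20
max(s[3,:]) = 4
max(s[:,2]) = 44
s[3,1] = -19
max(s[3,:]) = 4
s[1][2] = -64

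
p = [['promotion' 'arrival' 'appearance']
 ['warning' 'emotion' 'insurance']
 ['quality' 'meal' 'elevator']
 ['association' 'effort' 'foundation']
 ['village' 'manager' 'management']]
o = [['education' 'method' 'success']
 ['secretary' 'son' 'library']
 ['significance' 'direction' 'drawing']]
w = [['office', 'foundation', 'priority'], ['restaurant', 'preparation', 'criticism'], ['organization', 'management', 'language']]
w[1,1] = 'preparation'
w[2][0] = 'organization'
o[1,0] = 'secretary'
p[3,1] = 'effort'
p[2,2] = 'elevator'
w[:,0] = ['office', 'restaurant', 'organization']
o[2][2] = 'drawing'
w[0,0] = 'office'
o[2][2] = 'drawing'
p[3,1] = 'effort'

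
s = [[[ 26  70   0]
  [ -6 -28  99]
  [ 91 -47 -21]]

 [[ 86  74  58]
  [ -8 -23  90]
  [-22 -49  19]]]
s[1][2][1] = -49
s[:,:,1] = [[70, -28, -47], [74, -23, -49]]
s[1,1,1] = -23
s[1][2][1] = -49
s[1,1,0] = -8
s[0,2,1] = -47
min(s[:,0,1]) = 70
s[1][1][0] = -8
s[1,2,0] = -22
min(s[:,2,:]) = -49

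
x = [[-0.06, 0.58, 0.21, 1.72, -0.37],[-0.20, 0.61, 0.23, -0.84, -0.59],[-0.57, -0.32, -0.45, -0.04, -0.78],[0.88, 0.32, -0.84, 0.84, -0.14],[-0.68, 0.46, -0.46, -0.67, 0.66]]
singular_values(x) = [2.33, 1.28, 1.09, 1.09, 0.94]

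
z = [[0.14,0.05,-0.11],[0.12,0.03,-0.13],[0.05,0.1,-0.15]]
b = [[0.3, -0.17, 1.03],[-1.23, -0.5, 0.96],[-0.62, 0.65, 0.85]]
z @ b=[[0.05,-0.12,0.10], [0.08,-0.12,0.04], [-0.02,-0.16,0.02]]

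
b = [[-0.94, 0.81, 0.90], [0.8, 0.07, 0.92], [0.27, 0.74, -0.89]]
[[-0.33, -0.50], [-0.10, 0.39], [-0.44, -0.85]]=b @[[-0.1,0.17],[-0.54,-0.8],[0.02,0.34]]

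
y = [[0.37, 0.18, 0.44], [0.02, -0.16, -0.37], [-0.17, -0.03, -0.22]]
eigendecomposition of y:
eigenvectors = [[0.89+0.00j,(-0.3+0.16j),-0.30-0.16j],[(0.32+0j),0.90+0.00j,0.90-0.00j],[-0.33+0.00j,-0.06-0.26j,-0.06+0.26j]]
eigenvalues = [(0.27+0j), (-0.14+0.11j), (-0.14-0.11j)]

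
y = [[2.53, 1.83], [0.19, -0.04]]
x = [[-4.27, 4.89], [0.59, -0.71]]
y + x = [[-1.74, 6.72], [0.78, -0.75]]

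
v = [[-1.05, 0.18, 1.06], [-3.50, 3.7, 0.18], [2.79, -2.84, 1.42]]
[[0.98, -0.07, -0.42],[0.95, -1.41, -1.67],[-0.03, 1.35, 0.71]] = v @ [[-0.49, 0.19, -0.05], [-0.23, -0.21, -0.48], [0.48, 0.16, -0.36]]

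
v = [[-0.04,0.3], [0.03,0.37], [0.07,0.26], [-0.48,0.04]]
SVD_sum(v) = [[-0.01, 0.3], [-0.01, 0.37], [-0.01, 0.26], [-0.00, 0.06]] + [[-0.03, -0.00],[0.04, 0.0],[0.08, 0.00],[-0.48, -0.02]]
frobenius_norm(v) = 0.73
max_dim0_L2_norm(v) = 0.54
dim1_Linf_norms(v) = [0.3, 0.37, 0.26, 0.48]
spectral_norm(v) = 0.54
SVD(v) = [[-0.55, 0.06],[-0.68, -0.09],[-0.47, -0.16],[-0.1, 0.98]] @ diag([0.5442075481560295, 0.48758398715503654]) @ [[0.03, -1.0], [-1.00, -0.03]]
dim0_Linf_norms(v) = [0.48, 0.37]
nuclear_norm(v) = 1.03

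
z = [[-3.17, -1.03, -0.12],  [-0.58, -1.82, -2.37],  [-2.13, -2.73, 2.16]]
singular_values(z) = [4.93, 3.11, 1.74]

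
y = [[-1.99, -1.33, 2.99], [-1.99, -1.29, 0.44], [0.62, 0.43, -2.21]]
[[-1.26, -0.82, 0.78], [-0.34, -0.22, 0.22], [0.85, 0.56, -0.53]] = y @ [[0.15,0.16,-0.01], [-0.09,-0.16,-0.08], [-0.36,-0.24,0.22]]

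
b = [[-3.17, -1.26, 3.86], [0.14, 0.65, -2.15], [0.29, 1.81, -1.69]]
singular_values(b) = [5.86, 1.67, 0.83]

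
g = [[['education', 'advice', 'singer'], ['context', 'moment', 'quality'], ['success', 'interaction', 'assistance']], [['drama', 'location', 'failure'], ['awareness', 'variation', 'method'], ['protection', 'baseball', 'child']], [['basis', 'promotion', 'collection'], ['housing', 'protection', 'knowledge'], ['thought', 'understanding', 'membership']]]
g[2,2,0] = 'thought'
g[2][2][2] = 'membership'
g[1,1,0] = 'awareness'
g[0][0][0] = 'education'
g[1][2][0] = 'protection'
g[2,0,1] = 'promotion'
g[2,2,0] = 'thought'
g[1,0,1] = 'location'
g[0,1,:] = ['context', 'moment', 'quality']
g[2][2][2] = 'membership'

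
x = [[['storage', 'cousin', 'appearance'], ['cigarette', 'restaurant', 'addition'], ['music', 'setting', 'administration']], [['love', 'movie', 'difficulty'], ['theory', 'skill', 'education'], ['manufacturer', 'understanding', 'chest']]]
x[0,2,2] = 'administration'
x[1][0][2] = 'difficulty'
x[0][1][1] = 'restaurant'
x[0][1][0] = 'cigarette'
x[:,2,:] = [['music', 'setting', 'administration'], ['manufacturer', 'understanding', 'chest']]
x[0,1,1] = 'restaurant'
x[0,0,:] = ['storage', 'cousin', 'appearance']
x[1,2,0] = 'manufacturer'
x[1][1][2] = 'education'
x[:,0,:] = [['storage', 'cousin', 'appearance'], ['love', 'movie', 'difficulty']]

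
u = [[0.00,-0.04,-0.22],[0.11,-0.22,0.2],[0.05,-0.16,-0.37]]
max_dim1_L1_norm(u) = 0.58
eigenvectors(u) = [[-0.91+0.00j,  (0.21-0.29j),  (0.21+0.29j)],[-0.41+0.00j,  -0.72+0.00j,  -0.72-0.00j],[(0.06+0j),  0.15-0.57j,  (0.15+0.57j)]]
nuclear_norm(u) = 0.78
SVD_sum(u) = [[0.0, -0.03, -0.22], [-0.00, 0.03, 0.16], [0.00, -0.06, -0.39]] + [[0.0, -0.0, 0.0], [0.11, -0.25, 0.04], [0.05, -0.10, 0.02]] + [[-0.00, -0.0, 0.00], [-0.00, -0.0, 0.0], [0.0, 0.00, -0.00]]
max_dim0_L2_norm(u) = 0.47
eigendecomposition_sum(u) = [[-0.00+0.00j,(-0+0j),-0j], [-0.00+0.00j,(-0+0j),-0j], [-0j,0.00-0.00j,(-0+0j)]] + [[0.00+0.04j,(-0.02-0.08j),(-0.11-0.02j)], [0.06-0.05j,-0.11+0.13j,0.10+0.21j], [0.02+0.05j,(-0.08-0.11j),(-0.18+0.04j)]] + [[0.00-0.04j, (-0.02+0.08j), (-0.11+0.02j)], [(0.06+0.05j), (-0.11-0.13j), 0.10-0.21j], [0.02-0.05j, -0.08+0.11j, -0.18-0.04j]]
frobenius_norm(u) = 0.56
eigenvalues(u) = [(-0+0j), (-0.29+0.2j), (-0.29-0.2j)]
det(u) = -0.00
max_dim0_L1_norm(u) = 0.79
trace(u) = -0.59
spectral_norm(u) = 0.48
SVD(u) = [[0.47, -0.01, 0.88], [-0.34, -0.93, 0.16], [0.82, -0.38, -0.44]] @ diag([0.47860700072926454, 0.2939703703291022, 0.00409392495148198]) @ [[0.01, -0.16, -0.99], [-0.41, 0.9, -0.15], [-0.91, -0.41, 0.06]]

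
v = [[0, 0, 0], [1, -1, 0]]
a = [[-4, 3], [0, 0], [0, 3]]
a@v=[[3, -3, 0], [0, 0, 0], [3, -3, 0]]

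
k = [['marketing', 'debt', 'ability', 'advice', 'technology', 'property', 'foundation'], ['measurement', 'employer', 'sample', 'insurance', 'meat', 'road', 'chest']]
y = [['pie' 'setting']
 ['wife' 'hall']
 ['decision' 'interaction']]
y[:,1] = ['setting', 'hall', 'interaction']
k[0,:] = ['marketing', 'debt', 'ability', 'advice', 'technology', 'property', 'foundation']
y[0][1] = 'setting'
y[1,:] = ['wife', 'hall']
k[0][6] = 'foundation'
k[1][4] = 'meat'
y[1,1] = 'hall'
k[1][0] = 'measurement'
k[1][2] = 'sample'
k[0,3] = 'advice'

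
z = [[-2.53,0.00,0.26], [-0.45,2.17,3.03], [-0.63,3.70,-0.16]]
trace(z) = -0.52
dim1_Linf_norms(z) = [2.53, 3.03, 3.7]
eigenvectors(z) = [[0.02+0.00j, (0.71+0j), 0.71-0.00j], [(0.79+0j), (0.08-0.38j), (0.08+0.38j)], [(0.62+0j), (0.01+0.59j), 0.01-0.59j]]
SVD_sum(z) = [[-0.18, 0.63, 0.31], [-0.8, 2.87, 1.43], [-0.80, 2.86, 1.43]] + [[-0.72,-0.72,1.03],[-0.65,-0.65,0.93],[0.81,0.81,-1.16]] + [[-1.63, 0.09, -1.08], [1.00, -0.05, 0.66], [-0.65, 0.03, -0.43]]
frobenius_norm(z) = 5.89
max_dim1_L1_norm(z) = 5.65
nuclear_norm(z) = 9.69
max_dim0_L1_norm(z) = 5.87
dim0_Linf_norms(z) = [2.53, 3.7, 3.03]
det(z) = 29.16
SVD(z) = [[-0.15, 0.57, 0.81], [-0.7, 0.51, -0.50], [-0.7, -0.64, 0.32]] @ diag([4.7235621783576365, 2.5416158789285577, 2.429289828564614]) @ [[0.24, -0.87, -0.43],[-0.50, -0.49, 0.71],[-0.83, 0.04, -0.55]]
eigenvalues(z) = [(4.53+0j), (-2.53+0.22j), (-2.53-0.22j)]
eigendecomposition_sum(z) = [[-0.01+0.00j, 0.09+0.00j, 0.06+0.00j], [-0.37+0.00j, 3.03+0.00j, (1.93+0j)], [-0.29+0.00j, (2.37+0j), 1.52+0.00j]] + [[-1.26+0.19j, (-0.04-0.79j), 0.10+1.00j], [-0.04+0.70j, -0.43-0.07j, (0.55+0.06j)], [(-0.17-1.06j), 0.66-0.05j, -0.84+0.10j]] + [[-1.26-0.19j, -0.04+0.79j, 0.10-1.00j], [(-0.04-0.7j), -0.43+0.07j, (0.55-0.06j)], [(-0.17+1.06j), 0.66+0.05j, -0.84-0.10j]]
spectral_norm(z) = 4.72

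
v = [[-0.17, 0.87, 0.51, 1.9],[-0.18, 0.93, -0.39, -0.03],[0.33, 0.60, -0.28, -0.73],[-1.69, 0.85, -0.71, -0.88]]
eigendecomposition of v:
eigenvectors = [[0.71+0.00j, 0.71-0.00j, (-0.1-0.28j), (-0.1+0.28j)],[(0.01-0.01j), 0.01+0.01j, (-0.31-0.32j), (-0.31+0.32j)],[-0.32-0.13j, -0.32+0.13j, -0.76+0.00j, (-0.76-0j)],[-0.07+0.61j, (-0.07-0.61j), (0.38+0.04j), 0.38-0.04j]]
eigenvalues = [(-0.57+1.54j), (-0.57-1.54j), (0.37+0.41j), (0.37-0.41j)]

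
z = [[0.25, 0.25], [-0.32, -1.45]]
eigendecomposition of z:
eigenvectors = [[0.98, -0.15], [-0.19, 0.99]]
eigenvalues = [0.2, -1.4]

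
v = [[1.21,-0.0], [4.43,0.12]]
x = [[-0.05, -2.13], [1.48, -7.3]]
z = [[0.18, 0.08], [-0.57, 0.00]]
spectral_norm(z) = 0.60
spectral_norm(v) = 4.59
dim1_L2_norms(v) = [1.21, 4.43]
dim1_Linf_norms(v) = [1.21, 4.43]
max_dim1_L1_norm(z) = 0.57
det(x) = 3.52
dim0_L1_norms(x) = [1.53, 9.43]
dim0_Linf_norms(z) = [0.57, 0.08]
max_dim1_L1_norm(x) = 8.78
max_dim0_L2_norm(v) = 4.59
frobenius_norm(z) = 0.60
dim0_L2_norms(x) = [1.48, 7.6]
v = x @ z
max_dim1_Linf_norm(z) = 0.57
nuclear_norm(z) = 0.67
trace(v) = 1.33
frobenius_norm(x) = 7.75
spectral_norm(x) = 7.73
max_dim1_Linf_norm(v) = 4.43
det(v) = 0.15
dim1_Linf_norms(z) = [0.18, 0.57]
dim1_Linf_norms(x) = [2.13, 7.3]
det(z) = 0.05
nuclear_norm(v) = 4.63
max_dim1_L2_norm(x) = 7.45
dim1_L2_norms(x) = [2.13, 7.45]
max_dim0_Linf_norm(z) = 0.57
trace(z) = 0.18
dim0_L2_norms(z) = [0.6, 0.08]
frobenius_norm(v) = 4.59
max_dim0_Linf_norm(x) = 7.3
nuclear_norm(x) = 8.19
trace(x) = -7.35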